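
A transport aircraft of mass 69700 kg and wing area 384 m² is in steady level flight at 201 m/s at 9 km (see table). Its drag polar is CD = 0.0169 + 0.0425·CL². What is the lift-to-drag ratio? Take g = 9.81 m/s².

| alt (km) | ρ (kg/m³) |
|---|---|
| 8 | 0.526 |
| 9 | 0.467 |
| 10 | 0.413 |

L/D = 10.3

At 9 km, from the table: ρ = 0.467 kg/m³.
Weight W = mg = 69700 × 9.81 = 6.8376×10^5 N; in level flight L = W.
Dynamic pressure q = 0.5 × 0.467 × 201² = 9434 Pa.
CL = 2W/(ρv²S) = 2×6.8376×10^5/(0.467×201²×384) = 0.1888.
CD = 0.0169 + 0.0425 × 0.1888² = 0.01841.
L/D = CL/CD = 0.1888 / 0.01841 = 10.3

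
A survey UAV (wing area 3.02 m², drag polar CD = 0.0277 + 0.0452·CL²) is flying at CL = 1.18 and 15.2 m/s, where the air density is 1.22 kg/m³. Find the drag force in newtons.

CD = 0.0277 + 0.0452 × 1.18² = 0.09064
D = ½ρv²S·CD = ½ × 1.22 × 15.2² × 3.02 × 0.09064 = 38.6 N

D = 38.6 N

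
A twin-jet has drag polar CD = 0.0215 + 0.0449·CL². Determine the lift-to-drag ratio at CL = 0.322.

L/D = 12.3

CD = 0.0215 + 0.0449 × 0.322² = 0.02616
L/D = CL/CD = 0.322 / 0.02616 = 12.3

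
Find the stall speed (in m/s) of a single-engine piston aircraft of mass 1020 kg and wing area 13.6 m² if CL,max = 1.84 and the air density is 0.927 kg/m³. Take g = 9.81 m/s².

V_stall = 29.4 m/s

Stall occurs when L = W at CL,max. W = mg = 1020 × 9.81 = 10010 N.
V_stall = √(2W/(ρ·S·CL,max)) = √(2 × 10010 / (0.927 × 13.6 × 1.84))
V_stall = √862.7 = 29.4 m/s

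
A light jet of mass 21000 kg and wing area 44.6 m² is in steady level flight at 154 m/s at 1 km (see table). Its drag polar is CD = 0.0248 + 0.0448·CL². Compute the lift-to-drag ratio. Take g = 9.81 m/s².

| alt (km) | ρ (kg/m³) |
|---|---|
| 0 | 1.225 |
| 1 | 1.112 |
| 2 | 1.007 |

L/D = 11.6

At 1 km, from the table: ρ = 1.112 kg/m³.
Weight W = mg = 21000 × 9.81 = 2.0601×10^5 N; in level flight L = W.
Dynamic pressure q = 0.5 × 1.112 × 154² = 13190 Pa.
CL = 2W/(ρv²S) = 2×2.0601×10^5/(1.112×154²×44.6) = 0.3503.
CD = 0.0248 + 0.0448 × 0.3503² = 0.0303.
L/D = CL/CD = 0.3503 / 0.0303 = 11.6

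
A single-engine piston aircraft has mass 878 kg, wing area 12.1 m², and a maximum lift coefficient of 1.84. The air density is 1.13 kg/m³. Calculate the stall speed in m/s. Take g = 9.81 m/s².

At stall, lift equals weight: L = W = m·g = 878 × 9.81 = 8613 N.
From L = ½ρV²S·CL,max = W: V_stall = √(2W/(ρSCL,max)) = √(2·8613/(1.13·12.1·1.84))
V_stall = √684.7 = 26.2 m/s

V_stall = 26.2 m/s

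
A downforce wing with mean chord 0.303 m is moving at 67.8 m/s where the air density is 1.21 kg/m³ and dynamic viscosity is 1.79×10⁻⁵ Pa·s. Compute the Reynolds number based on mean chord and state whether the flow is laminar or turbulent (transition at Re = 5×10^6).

Re = ρ·v·c/μ = 1.21 × 67.8 × 0.303 / (1.79×10⁻⁵) = 1.39×10^6
Since 1.39×10^6 < 5×10^6, the flow is laminar.

Re = 1.39×10^6 (laminar)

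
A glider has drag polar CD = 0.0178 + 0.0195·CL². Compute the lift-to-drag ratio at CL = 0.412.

CD = 0.0178 + 0.0195 × 0.412² = 0.02111
L/D = CL/CD = 0.412 / 0.02111 = 19.5

L/D = 19.5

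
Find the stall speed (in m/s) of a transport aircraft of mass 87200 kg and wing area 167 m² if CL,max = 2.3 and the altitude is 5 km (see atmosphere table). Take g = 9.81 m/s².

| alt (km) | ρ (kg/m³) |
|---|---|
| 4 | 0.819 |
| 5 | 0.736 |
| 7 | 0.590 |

At 5 km, from the table: ρ = 0.736 kg/m³.
At stall, lift equals weight: L = W = m·g = 87200 × 9.81 = 8.554×10^5 N.
From L = ½ρV²S·CL,max = W: V_stall = √(2W/(ρSCL,max)) = √(2·8.554×10^5/(0.736·167·2.3))
V_stall = √6052 = 77.8 m/s

V_stall = 77.8 m/s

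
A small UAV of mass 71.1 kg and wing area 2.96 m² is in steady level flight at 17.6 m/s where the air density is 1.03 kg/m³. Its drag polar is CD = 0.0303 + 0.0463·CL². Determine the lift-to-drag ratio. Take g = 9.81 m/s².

L/D = 11.2

Weight W = mg = 71.1 × 9.81 = 697.49 N; in level flight L = W.
q = ½ρv² = ½ × 1.03 × 17.6² = 159.5 Pa.
CL = 2W/(ρv²S) = 2×697.49/(1.03×17.6²×2.96) = 1.477.
CD = 0.0303 + 0.0463 × 1.477² = 0.1313.
L/D = CL/CD = 1.477 / 0.1313 = 11.2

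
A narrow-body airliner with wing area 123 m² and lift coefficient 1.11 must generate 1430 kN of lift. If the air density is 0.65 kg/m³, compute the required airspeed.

v = 180 m/s

L = ½ρv²S·CL ⇒ v = √(2L/(ρ·S·CL))
v = √(2 × 1.43×10^6 / (0.65 × 123 × 1.11)) = √32230 = 180 m/s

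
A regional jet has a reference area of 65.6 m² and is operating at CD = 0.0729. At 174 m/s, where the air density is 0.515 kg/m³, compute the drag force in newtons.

D = ½ρv²S·CD = ½ × 0.515 × 174² × 65.6 × 0.0729 = 37300 N ≈ 37.3 kN

D = 37300 N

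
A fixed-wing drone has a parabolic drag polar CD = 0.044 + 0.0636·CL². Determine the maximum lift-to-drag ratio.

For CD = CD0 + K·CL², (L/D)max occurs at CL* = √(CD0/K) and equals 1/(2√(K·CD0)).
(L/D)max = 1/(2√(0.0636 × 0.044)) = 1/(2 × 0.0529) = 9.45

(L/D)max = 9.45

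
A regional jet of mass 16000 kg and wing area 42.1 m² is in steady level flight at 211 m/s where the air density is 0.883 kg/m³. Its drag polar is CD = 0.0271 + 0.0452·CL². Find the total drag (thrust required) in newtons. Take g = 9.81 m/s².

D = 23800 N

Weight W = mg = 16000 × 9.81 = 1.5696×10^5 N; in level flight L = W.
Dynamic pressure q = 0.5 × 0.883 × 211² = 19660 Pa.
CL = 2W/(ρv²S) = 2×1.5696×10^5/(0.883×211²×42.1) = 0.1897.
CD = 0.0271 + 0.0452 × 0.1897² = 0.02873.
D = q·S·CD = 19660 × 42.1 × 0.02873 = 23770 N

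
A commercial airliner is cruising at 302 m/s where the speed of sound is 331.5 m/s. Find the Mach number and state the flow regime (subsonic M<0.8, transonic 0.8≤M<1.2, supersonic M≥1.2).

M = v/a = 302 / 331.5 = 0.911
M = 0.911 → transonic.

M = 0.911 (transonic)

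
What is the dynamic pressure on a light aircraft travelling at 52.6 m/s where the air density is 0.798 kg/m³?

q = ½ρv² = ½ × 0.798 × 52.6² = 1100 Pa

q = 1100 Pa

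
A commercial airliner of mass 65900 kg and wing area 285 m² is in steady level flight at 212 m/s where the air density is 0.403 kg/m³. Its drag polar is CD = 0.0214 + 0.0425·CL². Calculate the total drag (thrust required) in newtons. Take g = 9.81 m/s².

D = 62100 N

In steady level flight, lift balances weight: W = mg = 65900 × 9.81 = 6.4648×10^5 N.
Dynamic pressure q = 0.5 × 0.403 × 212² = 9056 Pa.
CL = 2W/(ρv²S) = 2×6.4648×10^5/(0.403×212²×285) = 0.2505.
CD = 0.0214 + 0.0425 × 0.2505² = 0.02407.
D = q·S·CD = 9056 × 285 × 0.02407 = 62120 N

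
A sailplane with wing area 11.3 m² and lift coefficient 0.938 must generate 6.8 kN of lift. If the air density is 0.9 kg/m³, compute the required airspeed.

v = 37.8 m/s

L = ½ρv²S·CL ⇒ v = √(2L/(ρ·S·CL))
v = √(2 × 6800 / (0.9 × 11.3 × 0.938)) = √1426 = 37.8 m/s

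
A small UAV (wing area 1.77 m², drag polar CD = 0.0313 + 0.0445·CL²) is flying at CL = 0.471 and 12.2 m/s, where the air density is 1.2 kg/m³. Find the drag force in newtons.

D = 6.51 N

CD = 0.0313 + 0.0445 × 0.471² = 0.04117
D = ½ρv²S·CD = ½ × 1.2 × 12.2² × 1.77 × 0.04117 = 6.51 N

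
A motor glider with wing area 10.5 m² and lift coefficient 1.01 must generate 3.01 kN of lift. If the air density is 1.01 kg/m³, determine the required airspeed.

v = 23.7 m/s

L = ½ρv²S·CL ⇒ v = √(2L/(ρ·S·CL))
v = √(2 × 3010 / (1.01 × 10.5 × 1.01)) = √562 = 23.7 m/s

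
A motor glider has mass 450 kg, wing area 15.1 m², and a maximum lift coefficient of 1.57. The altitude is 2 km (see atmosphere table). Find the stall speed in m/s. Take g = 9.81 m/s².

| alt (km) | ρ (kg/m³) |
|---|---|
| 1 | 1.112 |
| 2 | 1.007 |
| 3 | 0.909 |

V_stall = 19.2 m/s

At 2 km, from the table: ρ = 1.007 kg/m³.
At stall, lift equals weight: L = W = m·g = 450 × 9.81 = 4414 N.
V_stall = √(2W/(ρ·S·CL,max)) = √(2 × 4414 / (1.007 × 15.1 × 1.57))
V_stall = √369.8 = 19.2 m/s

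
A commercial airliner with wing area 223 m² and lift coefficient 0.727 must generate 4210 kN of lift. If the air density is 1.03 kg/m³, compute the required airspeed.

L = ½ρv²S·CL ⇒ v = √(2L/(ρ·S·CL))
v = √(2 × 4.21×10^6 / (1.03 × 223 × 0.727)) = √50420 = 225 m/s

v = 225 m/s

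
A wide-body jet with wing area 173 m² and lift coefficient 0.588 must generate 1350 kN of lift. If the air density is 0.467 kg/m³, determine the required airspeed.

v = 238 m/s

L = ½ρv²S·CL ⇒ v = √(2L/(ρ·S·CL))
v = √(2 × 1.35×10^6 / (0.467 × 173 × 0.588)) = √56840 = 238 m/s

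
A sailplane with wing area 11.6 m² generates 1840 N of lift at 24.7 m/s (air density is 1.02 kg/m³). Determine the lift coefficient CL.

CL = 0.51

From L = ½ρv²S·CL, rearranging gives CL = 2L/(ρv²S).
CL = 2 × 1840 / (1.02 × 24.7² × 11.6) = 0.51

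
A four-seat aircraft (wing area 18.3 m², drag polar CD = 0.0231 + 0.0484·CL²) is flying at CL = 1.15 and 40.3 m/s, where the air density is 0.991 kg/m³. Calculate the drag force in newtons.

D = 1280 N

CD = 0.0231 + 0.0484 × 1.15² = 0.08711
D = ½ρv²S·CD = ½ × 0.991 × 40.3² × 18.3 × 0.08711 = 1280 N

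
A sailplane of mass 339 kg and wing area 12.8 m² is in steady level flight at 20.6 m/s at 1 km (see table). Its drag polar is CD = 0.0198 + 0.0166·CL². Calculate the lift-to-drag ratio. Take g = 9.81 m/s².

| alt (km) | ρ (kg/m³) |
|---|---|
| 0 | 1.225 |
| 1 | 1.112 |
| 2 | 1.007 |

At 1 km, from the table: ρ = 1.112 kg/m³.
Level flight ⇒ L = W = m·g = 339 × 9.81 = 3325.6 N.
q = ½ρv² = ½ × 1.112 × 20.6² = 235.9 Pa.
CL = W/(q·S) = 3325.6 / (235.9 × 12.8) = 1.101.
CD = 0.0198 + 0.0166 × 1.101² = 0.03993.
L/D = CL/CD = 1.101 / 0.03993 = 27.6

L/D = 27.6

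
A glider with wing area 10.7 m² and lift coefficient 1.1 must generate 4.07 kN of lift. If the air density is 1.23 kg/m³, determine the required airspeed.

v = 23.7 m/s

L = ½ρv²S·CL ⇒ v = √(2L/(ρ·S·CL))
v = √(2 × 4070 / (1.23 × 10.7 × 1.1)) = √562.3 = 23.7 m/s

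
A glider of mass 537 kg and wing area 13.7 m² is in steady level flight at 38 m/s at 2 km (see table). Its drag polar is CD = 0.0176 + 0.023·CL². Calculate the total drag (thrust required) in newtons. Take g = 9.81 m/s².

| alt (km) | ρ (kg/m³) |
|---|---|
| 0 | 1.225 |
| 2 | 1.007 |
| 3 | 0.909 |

At 2 km, from the table: ρ = 1.007 kg/m³.
Weight W = mg = 537 × 9.81 = 5268 N; in level flight L = W.
Dynamic pressure q = 0.5 × 1.007 × 38² = 727.1 Pa.
CL = W/(q·S) = 5268 / (727.1 × 13.7) = 0.5289.
CD = 0.0176 + 0.023 × 0.5289² = 0.02403.
D = q·S·CD = 727.1 × 13.7 × 0.02403 = 239.4 N

D = 239 N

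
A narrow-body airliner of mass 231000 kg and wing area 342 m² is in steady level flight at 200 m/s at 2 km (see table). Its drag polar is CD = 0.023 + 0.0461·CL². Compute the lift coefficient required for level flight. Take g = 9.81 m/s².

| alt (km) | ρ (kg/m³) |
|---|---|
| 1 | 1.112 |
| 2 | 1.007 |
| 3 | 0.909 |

CL = 0.329

At 2 km, from the table: ρ = 1.007 kg/m³.
Level flight ⇒ L = W = m·g = 231000 × 9.81 = 2.2661×10^6 N.
q = ½ρv² = ½ × 1.007 × 200² = 20140 Pa.
CL = 2W/(ρv²S) = 2×2.2661×10^6/(1.007×200²×342) = 0.329.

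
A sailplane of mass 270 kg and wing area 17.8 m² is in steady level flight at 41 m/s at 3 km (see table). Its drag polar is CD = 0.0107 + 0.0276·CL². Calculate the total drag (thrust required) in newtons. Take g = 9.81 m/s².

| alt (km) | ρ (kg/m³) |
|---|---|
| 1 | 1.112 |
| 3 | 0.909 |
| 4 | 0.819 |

At 3 km, from the table: ρ = 0.909 kg/m³.
Weight W = mg = 270 × 9.81 = 2648.7 N; in level flight L = W.
Dynamic pressure q = 0.5 × 0.909 × 41² = 764 Pa.
Required CL = L/(qS) = 2648.7/(764·17.8) = 0.1948.
CD = 0.0107 + 0.0276 × 0.1948² = 0.01175.
D = q·S·CD = 764 × 17.8 × 0.01175 = 159.8 N

D = 160 N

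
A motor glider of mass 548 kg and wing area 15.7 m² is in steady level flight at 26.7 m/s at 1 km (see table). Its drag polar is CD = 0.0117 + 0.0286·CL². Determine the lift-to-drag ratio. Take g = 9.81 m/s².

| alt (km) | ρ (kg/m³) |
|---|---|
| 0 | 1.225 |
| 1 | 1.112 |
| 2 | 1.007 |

At 1 km, from the table: ρ = 1.112 kg/m³.
In steady level flight, lift balances weight: W = mg = 548 × 9.81 = 5375.9 N.
Dynamic pressure q = 0.5 × 1.112 × 26.7² = 396.4 Pa.
CL = 2W/(ρv²S) = 2×5375.9/(1.112×26.7²×15.7) = 0.8639.
CD = 0.0117 + 0.0286 × 0.8639² = 0.03304.
L/D = CL/CD = 0.8639 / 0.03304 = 26.1

L/D = 26.1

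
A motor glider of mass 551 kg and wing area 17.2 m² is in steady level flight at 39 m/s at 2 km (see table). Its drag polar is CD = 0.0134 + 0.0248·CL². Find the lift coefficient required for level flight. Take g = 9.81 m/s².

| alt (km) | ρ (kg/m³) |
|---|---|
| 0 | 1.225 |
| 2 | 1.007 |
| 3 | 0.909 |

At 2 km, from the table: ρ = 1.007 kg/m³.
Weight W = mg = 551 × 9.81 = 5405.3 N; in level flight L = W.
q = ½ρv² = ½ × 1.007 × 39² = 765.8 Pa.
CL = W/(q·S) = 5405.3 / (765.8 × 17.2) = 0.4104.

CL = 0.41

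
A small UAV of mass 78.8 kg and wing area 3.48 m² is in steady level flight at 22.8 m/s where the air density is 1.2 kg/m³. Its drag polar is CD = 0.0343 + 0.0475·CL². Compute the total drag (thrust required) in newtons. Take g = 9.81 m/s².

D = 63.4 N

Level flight ⇒ L = W = m·g = 78.8 × 9.81 = 773.03 N.
q = ½ρv² = ½ × 1.2 × 22.8² = 311.9 Pa.
CL = W/(q·S) = 773.03 / (311.9 × 3.48) = 0.7122.
CD = 0.0343 + 0.0475 × 0.7122² = 0.05839.
D = q·S·CD = 311.9 × 3.48 × 0.05839 = 63.38 N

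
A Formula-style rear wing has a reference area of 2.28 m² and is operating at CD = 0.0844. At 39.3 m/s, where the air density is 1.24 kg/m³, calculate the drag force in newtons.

Dynamic pressure q = ½ρv² = ½ × 1.24 × 39.3² = 957.6 Pa.
D = q·S·CD = 957.6 × 2.28 × 0.0844 = 184 N

D = 184 N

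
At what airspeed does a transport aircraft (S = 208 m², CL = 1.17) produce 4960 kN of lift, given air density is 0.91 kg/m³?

L = ½ρv²S·CL ⇒ v = √(2L/(ρ·S·CL))
v = √(2 × 4.96×10^6 / (0.91 × 208 × 1.17)) = √44790 = 212 m/s

v = 212 m/s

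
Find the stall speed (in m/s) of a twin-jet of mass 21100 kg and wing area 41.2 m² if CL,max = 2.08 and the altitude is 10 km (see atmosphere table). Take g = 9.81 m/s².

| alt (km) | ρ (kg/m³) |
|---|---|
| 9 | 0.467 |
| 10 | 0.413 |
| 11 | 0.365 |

At 10 km, from the table: ρ = 0.413 kg/m³.
Weight W = mg = 21100 × 9.81 = 2.07×10^5 N.
From L = ½ρV²S·CL,max = W: V_stall = √(2W/(ρSCL,max)) = √(2·2.07×10^5/(0.413·41.2·2.08))
V_stall = √11700 = 108 m/s

V_stall = 108 m/s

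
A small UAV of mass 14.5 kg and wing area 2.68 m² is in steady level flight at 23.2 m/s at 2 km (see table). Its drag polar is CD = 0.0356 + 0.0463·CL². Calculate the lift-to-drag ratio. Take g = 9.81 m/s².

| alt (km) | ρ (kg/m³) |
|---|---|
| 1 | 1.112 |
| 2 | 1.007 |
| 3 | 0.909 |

L/D = 5.24

At 2 km, from the table: ρ = 1.007 kg/m³.
Weight W = mg = 14.5 × 9.81 = 142.25 N; in level flight L = W.
Dynamic pressure q = 0.5 × 1.007 × 23.2² = 271 Pa.
CL = W/(q·S) = 142.25 / (271 × 2.68) = 0.1959.
CD = 0.0356 + 0.0463 × 0.1959² = 0.03738.
L/D = CL/CD = 0.1959 / 0.03738 = 5.24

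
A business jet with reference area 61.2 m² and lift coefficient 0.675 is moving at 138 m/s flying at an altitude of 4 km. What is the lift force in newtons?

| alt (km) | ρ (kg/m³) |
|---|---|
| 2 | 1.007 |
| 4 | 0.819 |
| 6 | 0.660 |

At 4 km, from the table: ρ = 0.819 kg/m³.
L = ½ρv²S·CL = ½ × 0.819 × 138² × 61.2 × 0.675 = 3.22×10^5 N ≈ 322 kN

L = 3.22×10^5 N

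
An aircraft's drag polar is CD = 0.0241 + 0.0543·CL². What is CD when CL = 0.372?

CD = 0.0316

CD = 0.0241 + 0.0543 × 0.372² = 0.0241 + 0.007514 = 0.0316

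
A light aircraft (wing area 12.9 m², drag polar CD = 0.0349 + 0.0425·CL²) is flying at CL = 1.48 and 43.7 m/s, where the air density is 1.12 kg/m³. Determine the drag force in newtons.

D = 1770 N

CD = 0.0349 + 0.0425 × 1.48² = 0.128
D = ½ρv²S·CD = ½ × 1.12 × 43.7² × 12.9 × 0.128 = 1770 N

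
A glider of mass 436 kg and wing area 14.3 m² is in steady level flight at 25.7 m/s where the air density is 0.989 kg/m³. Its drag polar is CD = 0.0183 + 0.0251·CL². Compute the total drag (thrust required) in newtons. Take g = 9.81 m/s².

Level flight ⇒ L = W = m·g = 436 × 9.81 = 4277.2 N.
q = ½ρv² = ½ × 0.989 × 25.7² = 326.6 Pa.
CL = 2W/(ρv²S) = 2×4277.2/(0.989×25.7²×14.3) = 0.9158.
CD = 0.0183 + 0.0251 × 0.9158² = 0.03935.
D = q·S·CD = 326.6 × 14.3 × 0.03935 = 183.8 N

D = 184 N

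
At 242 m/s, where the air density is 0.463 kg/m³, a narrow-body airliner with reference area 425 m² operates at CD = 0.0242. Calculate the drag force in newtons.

Dynamic pressure q = ½ρv² = ½ × 0.463 × 242² = 13560 Pa.
D = q·S·CD = 13560 × 425 × 0.0242 = 1.39×10^5 N ≈ 139 kN

D = 1.39×10^5 N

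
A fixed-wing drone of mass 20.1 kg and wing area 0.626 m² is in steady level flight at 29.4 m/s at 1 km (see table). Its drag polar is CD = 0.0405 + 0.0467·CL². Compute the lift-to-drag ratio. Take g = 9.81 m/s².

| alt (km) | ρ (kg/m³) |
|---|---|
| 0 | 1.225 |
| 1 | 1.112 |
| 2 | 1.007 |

L/D = 10.8

At 1 km, from the table: ρ = 1.112 kg/m³.
In steady level flight, lift balances weight: W = mg = 20.1 × 9.81 = 197.18 N.
q = ½ρv² = ½ × 1.112 × 29.4² = 480.6 Pa.
CL = 2W/(ρv²S) = 2×197.18/(1.112×29.4²×0.626) = 0.6554.
CD = 0.0405 + 0.0467 × 0.6554² = 0.06056.
L/D = CL/CD = 0.6554 / 0.06056 = 10.8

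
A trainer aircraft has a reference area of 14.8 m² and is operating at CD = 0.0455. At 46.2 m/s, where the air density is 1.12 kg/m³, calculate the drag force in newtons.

Dynamic pressure q = ½ρv² = ½ × 1.12 × 46.2² = 1195 Pa.
D = q·S·CD = 1195 × 14.8 × 0.0455 = 805 N

D = 805 N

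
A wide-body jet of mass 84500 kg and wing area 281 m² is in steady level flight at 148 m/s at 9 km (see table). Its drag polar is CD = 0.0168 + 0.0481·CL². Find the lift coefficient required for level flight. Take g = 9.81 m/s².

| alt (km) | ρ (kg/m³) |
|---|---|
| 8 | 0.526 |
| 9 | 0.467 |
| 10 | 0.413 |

CL = 0.577

At 9 km, from the table: ρ = 0.467 kg/m³.
In steady level flight, lift balances weight: W = mg = 84500 × 9.81 = 8.2894×10^5 N.
Dynamic pressure q = 0.5 × 0.467 × 148² = 5115 Pa.
Required CL = L/(qS) = 8.2894×10^5/(5115·281) = 0.5768.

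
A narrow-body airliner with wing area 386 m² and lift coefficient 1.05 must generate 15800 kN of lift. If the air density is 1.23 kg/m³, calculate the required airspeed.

v = 252 m/s

L = ½ρv²S·CL ⇒ v = √(2L/(ρ·S·CL))
v = √(2 × 1.58×10^7 / (1.23 × 386 × 1.05)) = √63390 = 252 m/s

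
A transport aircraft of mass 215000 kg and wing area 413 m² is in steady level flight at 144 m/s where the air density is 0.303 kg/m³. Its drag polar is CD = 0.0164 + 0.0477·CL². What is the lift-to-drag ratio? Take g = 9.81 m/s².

L/D = 11.4

Weight W = mg = 215000 × 9.81 = 2.1092×10^6 N; in level flight L = W.
Dynamic pressure q = 0.5 × 0.303 × 144² = 3142 Pa.
CL = W/(q·S) = 2.1092×10^6 / (3142 × 413) = 1.626.
CD = 0.0164 + 0.0477 × 1.626² = 0.1425.
L/D = CL/CD = 1.626 / 0.1425 = 11.4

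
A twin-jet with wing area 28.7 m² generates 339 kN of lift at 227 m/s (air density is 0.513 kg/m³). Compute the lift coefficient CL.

CL = 0.894

From L = ½ρv²S·CL, rearranging gives CL = 2L/(ρv²S).
CL = 2 × 3.39×10^5 / (0.513 × 227² × 28.7) = 0.894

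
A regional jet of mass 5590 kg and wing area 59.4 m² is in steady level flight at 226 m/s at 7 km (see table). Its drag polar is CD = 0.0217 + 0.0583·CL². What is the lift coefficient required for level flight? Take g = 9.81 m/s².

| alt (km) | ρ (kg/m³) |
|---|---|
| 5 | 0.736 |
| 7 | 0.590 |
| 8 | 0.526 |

CL = 0.0613

At 7 km, from the table: ρ = 0.590 kg/m³.
Level flight ⇒ L = W = m·g = 5590 × 9.81 = 54838 N.
Dynamic pressure q = 0.5 × 0.59 × 226² = 15070 Pa.
CL = 2W/(ρv²S) = 2×54838/(0.59×226²×59.4) = 0.06127.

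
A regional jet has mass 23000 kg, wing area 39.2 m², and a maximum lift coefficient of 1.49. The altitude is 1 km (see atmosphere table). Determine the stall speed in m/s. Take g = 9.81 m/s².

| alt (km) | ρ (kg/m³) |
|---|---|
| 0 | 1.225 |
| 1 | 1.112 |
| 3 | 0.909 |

V_stall = 83.4 m/s

At 1 km, from the table: ρ = 1.112 kg/m³.
Stall occurs when L = W at CL,max. W = mg = 23000 × 9.81 = 2.256×10^5 N.
V_stall = √(2W/(ρ·S·CL,max)) = √(2 × 2.256×10^5 / (1.112 × 39.2 × 1.49))
V_stall = √6948 = 83.4 m/s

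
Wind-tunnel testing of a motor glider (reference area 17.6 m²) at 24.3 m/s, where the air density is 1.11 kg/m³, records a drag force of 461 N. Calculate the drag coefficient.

From D = ½ρv²S·CD, rearranging gives CD = 2D/(ρv²S).
CD = 2 × 461 / (1.11 × 24.3² × 17.6) = 0.0799

CD = 0.0799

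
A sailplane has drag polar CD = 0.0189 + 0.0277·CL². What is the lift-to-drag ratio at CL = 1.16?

L/D = 20.7

CD = 0.0189 + 0.0277 × 1.16² = 0.05617
L/D = CL/CD = 1.16 / 0.05617 = 20.7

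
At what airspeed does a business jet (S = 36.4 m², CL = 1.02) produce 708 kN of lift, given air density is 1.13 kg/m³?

v = 184 m/s

L = ½ρv²S·CL ⇒ v = √(2L/(ρ·S·CL))
v = √(2 × 7.08×10^5 / (1.13 × 36.4 × 1.02)) = √33750 = 184 m/s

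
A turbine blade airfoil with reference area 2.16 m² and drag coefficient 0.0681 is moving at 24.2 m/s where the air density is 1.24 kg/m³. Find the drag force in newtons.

Dynamic pressure q = ½ρv² = ½ × 1.24 × 24.2² = 363.1 Pa.
D = q·S·CD = 363.1 × 2.16 × 0.0681 = 53.4 N

D = 53.4 N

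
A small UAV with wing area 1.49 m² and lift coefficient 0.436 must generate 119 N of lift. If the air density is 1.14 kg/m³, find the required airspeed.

L = ½ρv²S·CL ⇒ v = √(2L/(ρ·S·CL))
v = √(2 × 119 / (1.14 × 1.49 × 0.436)) = √321.4 = 17.9 m/s

v = 17.9 m/s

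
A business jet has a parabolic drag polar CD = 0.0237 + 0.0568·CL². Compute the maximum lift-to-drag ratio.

(L/D)max = 13.6

For CD = CD0 + K·CL², (L/D)max occurs at CL* = √(CD0/K) and equals 1/(2√(K·CD0)).
(L/D)max = 1/(2√(0.0568 × 0.0237)) = 1/(2 × 0.03669) = 13.6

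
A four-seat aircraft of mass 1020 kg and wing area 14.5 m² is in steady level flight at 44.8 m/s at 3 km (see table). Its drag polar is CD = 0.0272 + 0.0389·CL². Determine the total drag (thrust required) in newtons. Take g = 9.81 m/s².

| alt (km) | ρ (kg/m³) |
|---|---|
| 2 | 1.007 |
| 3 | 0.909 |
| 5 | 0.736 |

At 3 km, from the table: ρ = 0.909 kg/m³.
Level flight ⇒ L = W = m·g = 1020 × 9.81 = 10006 N.
Dynamic pressure q = 0.5 × 0.909 × 44.8² = 912.2 Pa.
CL = 2W/(ρv²S) = 2×10006/(0.909×44.8²×14.5) = 0.7565.
CD = 0.0272 + 0.0389 × 0.7565² = 0.04946.
D = q·S·CD = 912.2 × 14.5 × 0.04946 = 654.2 N

D = 654 N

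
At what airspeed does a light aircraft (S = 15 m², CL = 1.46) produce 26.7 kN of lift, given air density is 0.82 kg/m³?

L = ½ρv²S·CL ⇒ v = √(2L/(ρ·S·CL))
v = √(2 × 26700 / (0.82 × 15 × 1.46)) = √2974 = 54.5 m/s

v = 54.5 m/s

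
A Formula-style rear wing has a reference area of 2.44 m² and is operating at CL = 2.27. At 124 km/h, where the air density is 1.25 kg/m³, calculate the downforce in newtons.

Convert speed: v = 124 km/h ÷ 3.6 = 34.44 m/s.
L = ½ρv²S·CL = ½ × 1.25 × 34.44² × 2.44 × 2.27 = 4110 N

L = 4110 N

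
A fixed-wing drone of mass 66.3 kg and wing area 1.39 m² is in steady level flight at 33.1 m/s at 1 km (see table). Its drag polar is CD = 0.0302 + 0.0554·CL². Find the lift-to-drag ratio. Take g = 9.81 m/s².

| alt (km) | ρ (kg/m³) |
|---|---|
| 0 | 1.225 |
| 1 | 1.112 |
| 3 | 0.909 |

At 1 km, from the table: ρ = 1.112 kg/m³.
Level flight ⇒ L = W = m·g = 66.3 × 9.81 = 650.4 N.
q = ½ρv² = ½ × 1.112 × 33.1² = 609.2 Pa.
Required CL = L/(qS) = 650.4/(609.2·1.39) = 0.7681.
CD = 0.0302 + 0.0554 × 0.7681² = 0.06289.
L/D = CL/CD = 0.7681 / 0.06289 = 12.2

L/D = 12.2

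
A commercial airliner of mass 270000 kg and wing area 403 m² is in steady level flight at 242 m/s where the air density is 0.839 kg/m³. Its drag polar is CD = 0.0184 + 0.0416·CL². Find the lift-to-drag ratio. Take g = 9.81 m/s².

Level flight ⇒ L = W = m·g = 270000 × 9.81 = 2.6487×10^6 N.
q = ½ρv² = ½ × 0.839 × 242² = 24570 Pa.
CL = 2W/(ρv²S) = 2×2.6487×10^6/(0.839×242²×403) = 0.2675.
CD = 0.0184 + 0.0416 × 0.2675² = 0.02138.
L/D = CL/CD = 0.2675 / 0.02138 = 12.5

L/D = 12.5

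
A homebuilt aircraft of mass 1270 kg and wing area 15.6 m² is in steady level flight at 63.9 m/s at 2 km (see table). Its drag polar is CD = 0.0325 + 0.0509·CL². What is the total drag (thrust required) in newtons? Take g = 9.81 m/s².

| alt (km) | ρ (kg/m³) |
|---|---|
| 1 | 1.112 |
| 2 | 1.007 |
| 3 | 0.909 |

At 2 km, from the table: ρ = 1.007 kg/m³.
Weight W = mg = 1270 × 9.81 = 12459 N; in level flight L = W.
Dynamic pressure q = 0.5 × 1.007 × 63.9² = 2056 Pa.
Required CL = L/(qS) = 12459/(2056·15.6) = 0.3885.
CD = 0.0325 + 0.0509 × 0.3885² = 0.04018.
D = q·S·CD = 2056 × 15.6 × 0.04018 = 1289 N

D = 1290 N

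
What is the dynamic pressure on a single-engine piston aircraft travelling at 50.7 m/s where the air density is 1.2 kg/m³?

q = ½ρv² = ½ × 1.2 × 50.7² = 1540 Pa

q = 1540 Pa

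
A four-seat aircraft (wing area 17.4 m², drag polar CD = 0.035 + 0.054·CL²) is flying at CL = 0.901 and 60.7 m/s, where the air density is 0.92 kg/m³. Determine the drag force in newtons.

D = 2320 N

CD = 0.035 + 0.054 × 0.901² = 0.07884
D = ½ρv²S·CD = ½ × 0.92 × 60.7² × 17.4 × 0.07884 = 2320 N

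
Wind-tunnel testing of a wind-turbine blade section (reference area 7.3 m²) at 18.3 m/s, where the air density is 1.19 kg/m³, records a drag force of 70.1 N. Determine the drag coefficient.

CD = 0.0482

From D = ½ρv²S·CD, rearranging gives CD = 2D/(ρv²S).
CD = 2 × 70.1 / (1.19 × 18.3² × 7.3) = 0.0482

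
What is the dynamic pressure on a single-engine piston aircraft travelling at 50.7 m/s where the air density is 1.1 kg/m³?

q = ½ρv² = ½ × 1.1 × 50.7² = 1410 Pa

q = 1410 Pa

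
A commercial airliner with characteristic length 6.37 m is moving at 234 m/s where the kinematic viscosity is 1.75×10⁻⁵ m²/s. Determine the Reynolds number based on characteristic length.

Re = v·c/ν = 234 × 6.37 / (1.75×10⁻⁵) = 8.52×10^7

Re = 8.52×10^7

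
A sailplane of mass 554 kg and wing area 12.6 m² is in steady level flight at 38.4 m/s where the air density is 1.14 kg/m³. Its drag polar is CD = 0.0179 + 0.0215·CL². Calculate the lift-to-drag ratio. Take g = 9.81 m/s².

L/D = 21.8

Level flight ⇒ L = W = m·g = 554 × 9.81 = 5434.7 N.
Dynamic pressure q = 0.5 × 1.14 × 38.4² = 840.5 Pa.
CL = W/(q·S) = 5434.7 / (840.5 × 12.6) = 0.5132.
CD = 0.0179 + 0.0215 × 0.5132² = 0.02356.
L/D = CL/CD = 0.5132 / 0.02356 = 21.8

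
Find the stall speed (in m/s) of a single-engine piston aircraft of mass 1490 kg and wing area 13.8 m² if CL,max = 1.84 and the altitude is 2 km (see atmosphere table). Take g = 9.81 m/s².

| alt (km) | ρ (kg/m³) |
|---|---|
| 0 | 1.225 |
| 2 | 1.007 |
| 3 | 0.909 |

At 2 km, from the table: ρ = 1.007 kg/m³.
At stall, lift equals weight: L = W = m·g = 1490 × 9.81 = 14620 N.
V_stall = √(2W/(ρ·S·CL,max)) = √(2 × 14620 / (1.007 × 13.8 × 1.84))
V_stall = √1143 = 33.8 m/s

V_stall = 33.8 m/s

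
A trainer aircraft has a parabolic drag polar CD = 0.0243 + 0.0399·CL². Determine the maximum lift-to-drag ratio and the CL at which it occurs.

For CD = CD0 + K·CL², (L/D)max occurs at CL* = √(CD0/K) and equals 1/(2√(K·CD0)).
(L/D)max = 1/(2√(0.0399 × 0.0243)) = 1/(2 × 0.03114) = 16.1
CL* = √(0.0243/0.0399) = 0.78

(L/D)max = 16.1, at CL = 0.78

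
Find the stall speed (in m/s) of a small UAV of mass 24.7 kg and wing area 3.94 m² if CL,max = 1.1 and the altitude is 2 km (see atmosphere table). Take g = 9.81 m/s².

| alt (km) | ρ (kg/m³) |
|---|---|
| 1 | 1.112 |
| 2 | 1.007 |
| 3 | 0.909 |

At 2 km, from the table: ρ = 1.007 kg/m³.
Weight W = mg = 24.7 × 9.81 = 242.3 N.
V_stall = √(2W/(ρ·S·CL,max)) = √(2 × 242.3 / (1.007 × 3.94 × 1.1))
V_stall = √111 = 10.5 m/s

V_stall = 10.5 m/s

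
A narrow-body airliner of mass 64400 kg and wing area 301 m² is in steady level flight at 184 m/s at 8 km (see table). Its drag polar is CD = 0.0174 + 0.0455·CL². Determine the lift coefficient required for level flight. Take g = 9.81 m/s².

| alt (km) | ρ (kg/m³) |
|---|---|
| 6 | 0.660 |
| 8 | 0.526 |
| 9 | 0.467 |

CL = 0.236

At 8 km, from the table: ρ = 0.526 kg/m³.
In steady level flight, lift balances weight: W = mg = 64400 × 9.81 = 6.3176×10^5 N.
q = ½ρv² = ½ × 0.526 × 184² = 8904 Pa.
Required CL = L/(qS) = 6.3176×10^5/(8904·301) = 0.2357.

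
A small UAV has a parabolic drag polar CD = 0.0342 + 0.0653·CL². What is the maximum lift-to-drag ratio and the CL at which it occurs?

For CD = CD0 + K·CL², (L/D)max occurs at CL* = √(CD0/K) and equals 1/(2√(K·CD0)).
(L/D)max = 1/(2√(0.0653 × 0.0342)) = 1/(2 × 0.04726) = 10.6
CL* = √(0.0342/0.0653) = 0.724

(L/D)max = 10.6, at CL = 0.724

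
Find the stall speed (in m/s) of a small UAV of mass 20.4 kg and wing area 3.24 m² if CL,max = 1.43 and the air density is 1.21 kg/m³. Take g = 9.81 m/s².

V_stall = 8.45 m/s

At stall, lift equals weight: L = W = m·g = 20.4 × 9.81 = 200.1 N.
From L = ½ρV²S·CL,max = W: V_stall = √(2W/(ρSCL,max)) = √(2·200.1/(1.21·3.24·1.43))
V_stall = √71.39 = 8.45 m/s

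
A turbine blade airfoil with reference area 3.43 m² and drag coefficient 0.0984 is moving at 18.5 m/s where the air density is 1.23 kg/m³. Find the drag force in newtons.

D = ½ρv²S·CD = ½ × 1.23 × 18.5² × 3.43 × 0.0984 = 71 N

D = 71 N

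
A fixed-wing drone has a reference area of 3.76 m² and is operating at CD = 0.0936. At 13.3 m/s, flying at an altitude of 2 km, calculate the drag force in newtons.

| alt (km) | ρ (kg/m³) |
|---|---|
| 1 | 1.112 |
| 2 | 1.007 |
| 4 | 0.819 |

D = 31.3 N

At 2 km, from the table: ρ = 1.007 kg/m³.
Dynamic pressure q = ½ρv² = ½ × 1.007 × 13.3² = 89.06 Pa.
D = q·S·CD = 89.06 × 3.76 × 0.0936 = 31.3 N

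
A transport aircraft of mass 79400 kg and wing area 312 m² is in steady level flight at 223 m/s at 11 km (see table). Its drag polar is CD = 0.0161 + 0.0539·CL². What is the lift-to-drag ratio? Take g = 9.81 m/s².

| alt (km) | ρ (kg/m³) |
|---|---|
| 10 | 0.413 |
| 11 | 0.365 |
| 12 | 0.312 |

L/D = 13.6

At 11 km, from the table: ρ = 0.365 kg/m³.
Level flight ⇒ L = W = m·g = 79400 × 9.81 = 7.7891×10^5 N.
Dynamic pressure q = 0.5 × 0.365 × 223² = 9076 Pa.
CL = W/(q·S) = 7.7891×10^5 / (9076 × 312) = 0.2751.
CD = 0.0161 + 0.0539 × 0.2751² = 0.02018.
L/D = CL/CD = 0.2751 / 0.02018 = 13.6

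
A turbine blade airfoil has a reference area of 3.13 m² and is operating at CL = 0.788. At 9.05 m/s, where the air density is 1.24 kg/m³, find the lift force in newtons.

L = 125 N

Dynamic pressure q = ½ρv² = ½ × 1.24 × 9.05² = 50.78 Pa.
L = q·S·CL = 50.78 × 3.13 × 0.788 = 125 N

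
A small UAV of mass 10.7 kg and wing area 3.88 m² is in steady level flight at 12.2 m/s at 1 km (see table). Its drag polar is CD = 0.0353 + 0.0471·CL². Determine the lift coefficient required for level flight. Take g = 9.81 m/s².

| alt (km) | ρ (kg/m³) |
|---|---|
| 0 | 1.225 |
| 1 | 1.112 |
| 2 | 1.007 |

At 1 km, from the table: ρ = 1.112 kg/m³.
Level flight ⇒ L = W = m·g = 10.7 × 9.81 = 104.97 N.
Dynamic pressure q = 0.5 × 1.112 × 12.2² = 82.76 Pa.
CL = 2W/(ρv²S) = 2×104.97/(1.112×12.2²×3.88) = 0.3269.

CL = 0.327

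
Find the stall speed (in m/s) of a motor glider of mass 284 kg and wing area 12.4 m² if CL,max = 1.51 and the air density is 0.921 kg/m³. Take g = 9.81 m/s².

At stall, lift equals weight: L = W = m·g = 284 × 9.81 = 2786 N.
From L = ½ρV²S·CL,max = W: V_stall = √(2W/(ρSCL,max)) = √(2·2786/(0.921·12.4·1.51))
V_stall = √323.1 = 18 m/s

V_stall = 18 m/s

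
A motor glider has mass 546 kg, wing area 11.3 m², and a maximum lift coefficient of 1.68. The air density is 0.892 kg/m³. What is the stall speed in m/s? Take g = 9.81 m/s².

Stall occurs when L = W at CL,max. W = mg = 546 × 9.81 = 5356 N.
From L = ½ρV²S·CL,max = W: V_stall = √(2W/(ρSCL,max)) = √(2·5356/(0.892·11.3·1.68))
V_stall = √632.6 = 25.2 m/s

V_stall = 25.2 m/s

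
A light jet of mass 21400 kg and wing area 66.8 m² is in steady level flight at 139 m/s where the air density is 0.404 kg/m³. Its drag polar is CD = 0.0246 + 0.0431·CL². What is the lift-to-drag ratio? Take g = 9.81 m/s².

L/D = 15.3

Weight W = mg = 21400 × 9.81 = 2.0993×10^5 N; in level flight L = W.
Dynamic pressure q = 0.5 × 0.404 × 139² = 3903 Pa.
CL = W/(q·S) = 2.0993×10^5 / (3903 × 66.8) = 0.8052.
CD = 0.0246 + 0.0431 × 0.8052² = 0.05255.
L/D = CL/CD = 0.8052 / 0.05255 = 15.3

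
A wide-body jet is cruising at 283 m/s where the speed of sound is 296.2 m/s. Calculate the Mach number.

M = 0.955

M = v/a = 283 / 296.2 = 0.955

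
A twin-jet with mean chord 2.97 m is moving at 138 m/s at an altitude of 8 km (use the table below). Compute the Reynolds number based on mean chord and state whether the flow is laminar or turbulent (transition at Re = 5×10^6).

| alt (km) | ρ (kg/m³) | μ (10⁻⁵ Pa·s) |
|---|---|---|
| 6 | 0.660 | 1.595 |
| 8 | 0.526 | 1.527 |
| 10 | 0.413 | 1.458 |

Re = 1.41×10^7 (turbulent)

At 8 km, from the table: ρ = 0.526 kg/m³, μ = 1.527×10⁻⁵ Pa·s.
Re = ρ·v·c/μ = 0.526 × 138 × 2.97 / (1.527×10⁻⁵) = 1.41×10^7
Since 1.41×10^7 > 5×10^6, the flow is turbulent.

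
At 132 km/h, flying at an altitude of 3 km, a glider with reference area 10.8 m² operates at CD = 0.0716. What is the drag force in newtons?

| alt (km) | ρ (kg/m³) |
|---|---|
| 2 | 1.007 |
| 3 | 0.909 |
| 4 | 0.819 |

At 3 km, from the table: ρ = 0.909 kg/m³.
Convert speed: v = 132 km/h ÷ 3.6 = 36.67 m/s.
Dynamic pressure q = ½ρv² = ½ × 0.909 × 36.67² = 611 Pa.
D = q·S·CD = 611 × 10.8 × 0.0716 = 473 N

D = 473 N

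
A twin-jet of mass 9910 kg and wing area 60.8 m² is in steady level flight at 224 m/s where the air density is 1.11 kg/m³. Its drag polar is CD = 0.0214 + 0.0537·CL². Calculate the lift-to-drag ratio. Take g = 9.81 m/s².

L/D = 2.66

Weight W = mg = 9910 × 9.81 = 97217 N; in level flight L = W.
q = ½ρv² = ½ × 1.11 × 224² = 27850 Pa.
CL = W/(q·S) = 97217 / (27850 × 60.8) = 0.05742.
CD = 0.0214 + 0.0537 × 0.05742² = 0.02158.
L/D = CL/CD = 0.05742 / 0.02158 = 2.66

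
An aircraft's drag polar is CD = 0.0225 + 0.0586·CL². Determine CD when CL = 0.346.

CD = 0.0225 + 0.0586 × 0.346² = 0.0225 + 0.007015 = 0.0295

CD = 0.0295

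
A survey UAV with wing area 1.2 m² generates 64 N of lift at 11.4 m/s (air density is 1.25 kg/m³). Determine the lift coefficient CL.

CL = 0.657

From L = ½ρv²S·CL, rearranging gives CL = 2L/(ρv²S).
CL = 2 × 64 / (1.25 × 11.4² × 1.2) = 0.657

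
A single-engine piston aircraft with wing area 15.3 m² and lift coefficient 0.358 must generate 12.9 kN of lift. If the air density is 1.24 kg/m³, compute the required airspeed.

v = 61.6 m/s

L = ½ρv²S·CL ⇒ v = √(2L/(ρ·S·CL))
v = √(2 × 12900 / (1.24 × 15.3 × 0.358)) = √3799 = 61.6 m/s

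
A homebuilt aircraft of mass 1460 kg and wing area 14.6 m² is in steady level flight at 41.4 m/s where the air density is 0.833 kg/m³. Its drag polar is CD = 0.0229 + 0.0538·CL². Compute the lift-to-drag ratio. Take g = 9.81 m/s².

L/D = 11

Weight W = mg = 1460 × 9.81 = 14323 N; in level flight L = W.
Dynamic pressure q = 0.5 × 0.833 × 41.4² = 713.9 Pa.
CL = W/(q·S) = 14323 / (713.9 × 14.6) = 1.374.
CD = 0.0229 + 0.0538 × 1.374² = 0.1245.
L/D = CL/CD = 1.374 / 0.1245 = 11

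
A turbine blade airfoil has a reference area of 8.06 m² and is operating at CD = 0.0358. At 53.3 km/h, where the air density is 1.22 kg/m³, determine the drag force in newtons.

Convert speed: v = 53.3 km/h ÷ 3.6 = 14.81 m/s.
Dynamic pressure q = ½ρv² = ½ × 1.22 × 14.81² = 133.7 Pa.
D = q·S·CD = 133.7 × 8.06 × 0.0358 = 38.6 N

D = 38.6 N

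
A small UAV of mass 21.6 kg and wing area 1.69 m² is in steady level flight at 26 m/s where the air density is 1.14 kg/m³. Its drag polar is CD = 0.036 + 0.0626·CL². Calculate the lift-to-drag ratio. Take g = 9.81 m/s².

In steady level flight, lift balances weight: W = mg = 21.6 × 9.81 = 211.9 N.
Dynamic pressure q = 0.5 × 1.14 × 26² = 385.3 Pa.
Required CL = L/(qS) = 211.9/(385.3·1.69) = 0.3254.
CD = 0.036 + 0.0626 × 0.3254² = 0.04263.
L/D = CL/CD = 0.3254 / 0.04263 = 7.63

L/D = 7.63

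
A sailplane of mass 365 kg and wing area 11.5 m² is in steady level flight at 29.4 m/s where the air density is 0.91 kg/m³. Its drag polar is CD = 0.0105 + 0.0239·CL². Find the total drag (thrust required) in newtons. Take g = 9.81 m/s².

D = 115 N

In steady level flight, lift balances weight: W = mg = 365 × 9.81 = 3580.7 N.
Dynamic pressure q = 0.5 × 0.91 × 29.4² = 393.3 Pa.
CL = 2W/(ρv²S) = 2×3580.7/(0.91×29.4²×11.5) = 0.7917.
CD = 0.0105 + 0.0239 × 0.7917² = 0.02548.
D = q·S·CD = 393.3 × 11.5 × 0.02548 = 115.2 N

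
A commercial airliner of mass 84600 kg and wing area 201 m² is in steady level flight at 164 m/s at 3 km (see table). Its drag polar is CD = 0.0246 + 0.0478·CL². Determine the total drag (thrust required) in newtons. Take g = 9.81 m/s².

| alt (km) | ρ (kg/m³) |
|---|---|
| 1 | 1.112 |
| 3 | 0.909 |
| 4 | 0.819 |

D = 73800 N

At 3 km, from the table: ρ = 0.909 kg/m³.
In steady level flight, lift balances weight: W = mg = 84600 × 9.81 = 8.2993×10^5 N.
Dynamic pressure q = 0.5 × 0.909 × 164² = 12220 Pa.
CL = 2W/(ρv²S) = 2×8.2993×10^5/(0.909×164²×201) = 0.3378.
CD = 0.0246 + 0.0478 × 0.3378² = 0.03005.
D = q·S·CD = 12220 × 201 × 0.03005 = 73840 N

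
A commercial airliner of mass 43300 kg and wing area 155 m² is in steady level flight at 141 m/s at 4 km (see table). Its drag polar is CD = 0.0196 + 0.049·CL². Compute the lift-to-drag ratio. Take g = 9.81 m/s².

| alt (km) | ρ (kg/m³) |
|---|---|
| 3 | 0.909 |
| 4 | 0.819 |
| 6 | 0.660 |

At 4 km, from the table: ρ = 0.819 kg/m³.
Weight W = mg = 43300 × 9.81 = 4.2477×10^5 N; in level flight L = W.
q = ½ρv² = ½ × 0.819 × 141² = 8141 Pa.
Required CL = L/(qS) = 4.2477×10^5/(8141·155) = 0.3366.
CD = 0.0196 + 0.049 × 0.3366² = 0.02515.
L/D = CL/CD = 0.3366 / 0.02515 = 13.4

L/D = 13.4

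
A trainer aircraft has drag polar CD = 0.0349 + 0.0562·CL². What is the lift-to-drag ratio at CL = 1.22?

CD = 0.0349 + 0.0562 × 1.22² = 0.1185
L/D = CL/CD = 1.22 / 0.1185 = 10.3

L/D = 10.3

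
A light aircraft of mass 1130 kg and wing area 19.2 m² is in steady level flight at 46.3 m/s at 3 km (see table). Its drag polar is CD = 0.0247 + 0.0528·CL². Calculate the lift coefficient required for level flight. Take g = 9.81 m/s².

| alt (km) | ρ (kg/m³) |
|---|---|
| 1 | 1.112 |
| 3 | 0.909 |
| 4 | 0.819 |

CL = 0.593

At 3 km, from the table: ρ = 0.909 kg/m³.
Weight W = mg = 1130 × 9.81 = 11085 N; in level flight L = W.
q = ½ρv² = ½ × 0.909 × 46.3² = 974.3 Pa.
CL = W/(q·S) = 11085 / (974.3 × 19.2) = 0.5926.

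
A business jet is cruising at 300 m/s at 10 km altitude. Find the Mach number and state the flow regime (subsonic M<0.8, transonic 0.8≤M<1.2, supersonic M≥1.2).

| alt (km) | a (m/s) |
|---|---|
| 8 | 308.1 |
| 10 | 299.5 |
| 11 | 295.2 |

M = 1 (transonic)

At 10 km, from the table: a = 299.5 m/s.
M = v/a = 300 / 299.5 = 1
M = 1 → transonic.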